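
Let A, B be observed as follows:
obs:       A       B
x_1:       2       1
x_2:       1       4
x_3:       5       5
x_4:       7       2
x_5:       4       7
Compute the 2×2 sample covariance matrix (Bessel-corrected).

Step 1 — column means:
  mean(A) = (2 + 1 + 5 + 7 + 4) / 5 = 19/5 = 3.8
  mean(B) = (1 + 4 + 5 + 2 + 7) / 5 = 19/5 = 3.8

Step 2 — sample covariance S[i,j] = (1/(n-1)) · Σ_k (x_{k,i} - mean_i) · (x_{k,j} - mean_j), with n-1 = 4.
  S[A,A] = ((-1.8)·(-1.8) + (-2.8)·(-2.8) + (1.2)·(1.2) + (3.2)·(3.2) + (0.2)·(0.2)) / 4 = 22.8/4 = 5.7
  S[A,B] = ((-1.8)·(-2.8) + (-2.8)·(0.2) + (1.2)·(1.2) + (3.2)·(-1.8) + (0.2)·(3.2)) / 4 = 0.8/4 = 0.2
  S[B,B] = ((-2.8)·(-2.8) + (0.2)·(0.2) + (1.2)·(1.2) + (-1.8)·(-1.8) + (3.2)·(3.2)) / 4 = 22.8/4 = 5.7

S is symmetric (S[j,i] = S[i,j]). Assembling:

S = [[5.7, 0.2],
 [0.2, 5.7]]


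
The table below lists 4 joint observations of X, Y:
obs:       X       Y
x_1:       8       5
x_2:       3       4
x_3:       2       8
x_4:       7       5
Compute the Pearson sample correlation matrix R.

Step 1 — column means:
  mean(X) = (8 + 3 + 2 + 7) / 4 = 20/4 = 5
  mean(Y) = (5 + 4 + 8 + 5) / 4 = 22/4 = 5.5

Step 2 — sample variances and covariances s[i,j] = (1/(n-1)) · Σ_k (x_{k,i} - mean_i) · (x_{k,j} - mean_j), with n-1 = 3:
  s[X,X] = ((3)·(3) + (-2)·(-2) + (-3)·(-3) + (2)·(2)) / 3 = 26/3 = 8.6667
  s[X,Y] = ((3)·(-0.5) + (-2)·(-1.5) + (-3)·(2.5) + (2)·(-0.5)) / 3 = -7/3 = -2.3333
  s[Y,Y] = ((-0.5)·(-0.5) + (-1.5)·(-1.5) + (2.5)·(2.5) + (-0.5)·(-0.5)) / 3 = 9/3 = 3
  Sample standard deviations s_i = √(s[i,i]):
  s(X) = √(8.6667) = 2.9439
  s(Y) = √(3) = 1.7321

Step 3 — r_{ij} = s_{ij} / (s_i · s_j):
  r[X,X] = 1 (diagonal).
  r[X,Y] = -2.3333 / (2.9439 · 1.7321) = -2.3333 / 5.099 = -0.4576
  r[Y,Y] = 1 (diagonal).

R is symmetric with unit diagonal. Assembling:

R = [[1, -0.4576],
 [-0.4576, 1]]


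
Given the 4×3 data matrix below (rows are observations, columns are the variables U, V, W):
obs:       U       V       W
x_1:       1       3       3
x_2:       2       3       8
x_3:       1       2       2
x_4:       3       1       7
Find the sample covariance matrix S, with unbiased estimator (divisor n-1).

Step 1 — column means:
  mean(U) = (1 + 2 + 1 + 3) / 4 = 7/4 = 1.75
  mean(V) = (3 + 3 + 2 + 1) / 4 = 9/4 = 2.25
  mean(W) = (3 + 8 + 2 + 7) / 4 = 20/4 = 5

Step 2 — sample covariance S[i,j] = (1/(n-1)) · Σ_k (x_{k,i} - mean_i) · (x_{k,j} - mean_j), with n-1 = 3.
  S[U,U] = ((-0.75)·(-0.75) + (0.25)·(0.25) + (-0.75)·(-0.75) + (1.25)·(1.25)) / 3 = 2.75/3 = 0.9167
  S[U,V] = ((-0.75)·(0.75) + (0.25)·(0.75) + (-0.75)·(-0.25) + (1.25)·(-1.25)) / 3 = -1.75/3 = -0.5833
  S[U,W] = ((-0.75)·(-2) + (0.25)·(3) + (-0.75)·(-3) + (1.25)·(2)) / 3 = 7/3 = 2.3333
  S[V,V] = ((0.75)·(0.75) + (0.75)·(0.75) + (-0.25)·(-0.25) + (-1.25)·(-1.25)) / 3 = 2.75/3 = 0.9167
  S[V,W] = ((0.75)·(-2) + (0.75)·(3) + (-0.25)·(-3) + (-1.25)·(2)) / 3 = -1/3 = -0.3333
  S[W,W] = ((-2)·(-2) + (3)·(3) + (-3)·(-3) + (2)·(2)) / 3 = 26/3 = 8.6667

S is symmetric (S[j,i] = S[i,j]). Assembling:

S = [[0.9167, -0.5833, 2.3333],
 [-0.5833, 0.9167, -0.3333],
 [2.3333, -0.3333, 8.6667]]


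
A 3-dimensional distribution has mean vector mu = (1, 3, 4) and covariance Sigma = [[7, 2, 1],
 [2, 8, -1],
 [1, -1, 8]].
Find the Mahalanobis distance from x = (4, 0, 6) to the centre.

Step 1 — centre the observation: (x - mu) = (3, -3, 2).

Step 2 — invert Sigma (cofactor / det for 3×3, or solve directly):
  Sigma^{-1} = [[0.1587, -0.0428, -0.0252],
 [-0.0428, 0.1385, 0.0227],
 [-0.0252, 0.0227, 0.131]].

Step 3 — form the quadratic (x - mu)^T · Sigma^{-1} · (x - mu):
  Sigma^{-1} · (x - mu) = (0.5542, -0.4987, 0.1184).
  (x - mu)^T · [Sigma^{-1} · (x - mu)] = (3)·(0.5542) + (-3)·(-0.4987) + (2)·(0.1184) = 3.3955.

Step 4 — take square root: d = √(3.3955) ≈ 1.8427.

d(x, mu) = √(3.3955) ≈ 1.8427


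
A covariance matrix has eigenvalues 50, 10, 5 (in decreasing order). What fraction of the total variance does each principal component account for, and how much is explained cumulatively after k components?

Step 1 — total variance = trace(Sigma) = Σ λ_i = 50 + 10 + 5 = 65.

Step 2 — fraction explained by component i = λ_i / Σ λ:
  PC1: 50/65 = 0.7692
  PC2: 10/65 = 0.1538
  PC3: 5/65 = 0.0769

Step 3 — cumulative fraction after k components = (λ_1 + ... + λ_k) / Σ λ:
  k = 1: 50/65 = 0.7692
  k = 2: (50 + 10)/65 = 60/65 = 0.9231
  k = 3: (50 + 10 + 5)/65 = 65/65 = 1

Summary (fraction, with percent):

explained: PC1 0.7692 (76.92%), PC2 0.1538 (15.38%), PC3 0.0769 (7.69%);  cumulative: 0.7692, 0.9231, 1


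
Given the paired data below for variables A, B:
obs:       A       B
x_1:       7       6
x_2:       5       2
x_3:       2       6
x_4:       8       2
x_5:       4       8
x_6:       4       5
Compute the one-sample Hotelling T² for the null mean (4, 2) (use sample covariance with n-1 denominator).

Step 1 — sample mean vector:
  mean(A) = (7 + 5 + 2 + 8 + 4 + 4) / 6 = 30/6 = 5
  mean(B) = (6 + 2 + 6 + 2 + 8 + 5) / 6 = 29/6 = 4.8333
  x̄ = (5, 4.8333),  deviation x̄ - mu_0 = (5, 4.8333) - (4, 2) = (1, 2.8333).

Step 2 — sample covariance matrix, S[i,j] = (1/(n-1)) · Σ_k (x_{k,i} - mean_i) · (x_{k,j} - mean_j), divisor n-1 = 5:
  S[A,A] = ((2)·(2) + (0)·(0) + (-3)·(-3) + (3)·(3) + (-1)·(-1) + (-1)·(-1)) / 5 = 24/5 = 4.8
  S[A,B] = ((2)·(1.1667) + (0)·(-2.8333) + (-3)·(1.1667) + (3)·(-2.8333) + (-1)·(3.1667) + (-1)·(0.1667)) / 5 = -13/5 = -2.6
  S[B,B] = ((1.1667)·(1.1667) + (-2.8333)·(-2.8333) + (1.1667)·(1.1667) + (-2.8333)·(-2.8333) + (3.1667)·(3.1667) + (0.1667)·(0.1667)) / 5 = 28.8333/5 = 5.7667
  S = [[4.8, -2.6],
 [-2.6, 5.7667]].

Step 3 — invert S. det(S) = 4.8·5.7667 - (-2.6)² = 20.92.
  S^{-1} = (1/det) · [[d, -b], [-b, a]] = [[0.2757, 0.1243],
 [0.1243, 0.2294]].

Step 4 — quadratic form (x̄ - mu_0)^T · S^{-1} · (x̄ - mu_0):
  S^{-1} · (x̄ - mu_0) = (0.6278, 0.7744),
  (x̄ - mu_0)^T · [...] = (1)·(0.6278) + (2.8333)·(0.7744) = 2.8219.

Step 5 — scale by n: T² = 6 · 2.8219 = 16.9312.

T² ≈ 16.9312


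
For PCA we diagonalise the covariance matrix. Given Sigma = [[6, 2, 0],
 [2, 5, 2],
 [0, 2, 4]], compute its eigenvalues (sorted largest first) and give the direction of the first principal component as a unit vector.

Step 1 — characteristic polynomial p(λ) = det(λI - Sigma) = λ³ - tr·λ² + c_1·λ - det, where tr = trace, c_1 = sum of the principal 2×2 minors, det = det(Sigma):
  tr = 6 + 5 + 4 = 15,
  c_1 = (6·5 - (2)²) + (6·4 - (0)²) + (5·4 - (2)²) = 26 + 24 + 16 = 66,
  det = 6·(5·4 - (2)²) - (2)·((2)·4 - (2)·(0)) + (0)·((2)·(2) - 5·(0)) = 6·(16) - (2)·(8) + (0)·(4) = 80.
  So p(λ) = λ³ - 15λ² + 66λ - 80.
Step 2 — look for an integer root (rational root theorem: any rational root is an integer divisor of 80). Testing λ = 2:
  p(2) = 8 - 60 + 132 - 80 = 0  ✓
  Dividing out (λ - 2): p(λ) = (λ - 2)(λ² - 13λ + 40).
Step 3 — remaining eigenvalues from the quadratic λ² - 13λ + 40 = 0:
  Δ = 13² - 4·40 = 169 - 160 = 9,  λ = (13 ± √9)/2 = (13 ± 3)/2 = 8 or 5.
  Sorted: λ_1 = 8,  λ_2 = 5,  λ_3 = 2  (check: sum = 15 = tr ✓).

Step 4 — unit eigenvector for λ_1 = 8: v spans the null space of (Sigma - λ_1 I), whose rows are
  r_1 = (-2, 2, 0),  r_2 = (2, -3, 2),  r_3 = (0, 2, -4).
  v is orthogonal to every row, so take v ∝ r_1 × r_2 = ((2)·(2) - (0)·(-3), (0)·(2) - (-2)·(2), (-2)·(-3) - (2)·(2)) = (4, 4, 2).
  Rescale (divide by 2): u = (2, 2, 1).
  ||u|| = √((2)² + (2)² + (1)²) = √(9) = 3,  v_1 = u/||u|| ≈ (0.6667, 0.6667, 0.3333) (||v_1|| = 1).

λ_1 = 8,  λ_2 = 5,  λ_3 = 2;  v_1 ≈ (0.6667, 0.6667, 0.3333)


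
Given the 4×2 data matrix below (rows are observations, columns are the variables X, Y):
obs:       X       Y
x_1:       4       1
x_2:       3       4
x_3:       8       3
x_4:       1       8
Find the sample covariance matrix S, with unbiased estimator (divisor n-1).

Step 1 — column means:
  mean(X) = (4 + 3 + 8 + 1) / 4 = 16/4 = 4
  mean(Y) = (1 + 4 + 3 + 8) / 4 = 16/4 = 4

Step 2 — sample covariance S[i,j] = (1/(n-1)) · Σ_k (x_{k,i} - mean_i) · (x_{k,j} - mean_j), with n-1 = 3.
  S[X,X] = ((0)·(0) + (-1)·(-1) + (4)·(4) + (-3)·(-3)) / 3 = 26/3 = 8.6667
  S[X,Y] = ((0)·(-3) + (-1)·(0) + (4)·(-1) + (-3)·(4)) / 3 = -16/3 = -5.3333
  S[Y,Y] = ((-3)·(-3) + (0)·(0) + (-1)·(-1) + (4)·(4)) / 3 = 26/3 = 8.6667

S is symmetric (S[j,i] = S[i,j]). Assembling:

S = [[8.6667, -5.3333],
 [-5.3333, 8.6667]]


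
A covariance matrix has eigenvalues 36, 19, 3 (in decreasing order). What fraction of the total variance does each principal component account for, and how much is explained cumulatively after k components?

Step 1 — total variance = trace(Sigma) = Σ λ_i = 36 + 19 + 3 = 58.

Step 2 — fraction explained by component i = λ_i / Σ λ:
  PC1: 36/58 = 0.6207
  PC2: 19/58 = 0.3276
  PC3: 3/58 = 0.0517

Step 3 — cumulative fraction after k components = (λ_1 + ... + λ_k) / Σ λ:
  k = 1: 36/58 = 0.6207
  k = 2: (36 + 19)/58 = 55/58 = 0.9483
  k = 3: (36 + 19 + 3)/58 = 58/58 = 1

Summary (fraction, with percent):

explained: PC1 0.6207 (62.07%), PC2 0.3276 (32.76%), PC3 0.0517 (5.17%);  cumulative: 0.6207, 0.9483, 1


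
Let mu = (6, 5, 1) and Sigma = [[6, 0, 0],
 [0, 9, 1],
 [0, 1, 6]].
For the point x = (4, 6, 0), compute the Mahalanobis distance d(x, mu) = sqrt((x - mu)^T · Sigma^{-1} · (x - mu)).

Step 1 — centre the observation: (x - mu) = (-2, 1, -1).

Step 2 — invert Sigma (cofactor / det for 3×3, or solve directly):
  Sigma^{-1} = [[0.1667, 0, 0],
 [0, 0.1132, -0.0189],
 [0, -0.0189, 0.1698]].

Step 3 — form the quadratic (x - mu)^T · Sigma^{-1} · (x - mu):
  Sigma^{-1} · (x - mu) = (-0.3333, 0.1321, -0.1887).
  (x - mu)^T · [Sigma^{-1} · (x - mu)] = (-2)·(-0.3333) + (1)·(0.1321) + (-1)·(-0.1887) = 0.9874.

Step 4 — take square root: d = √(0.9874) ≈ 0.9937.

d(x, mu) = √(0.9874) ≈ 0.9937


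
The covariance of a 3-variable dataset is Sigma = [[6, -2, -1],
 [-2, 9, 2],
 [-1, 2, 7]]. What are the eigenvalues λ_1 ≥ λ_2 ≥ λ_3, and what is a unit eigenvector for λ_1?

Step 1 — characteristic polynomial p(λ) = det(λI - Sigma) = λ³ - tr·λ² + c_1·λ - det, where tr = trace, c_1 = sum of the principal 2×2 minors, det = det(Sigma):
  tr = 6 + 9 + 7 = 22,
  c_1 = (6·9 - (-2)²) + (6·7 - (-1)²) + (9·7 - (2)²) = 50 + 41 + 59 = 150,
  det = 6·(9·7 - (2)²) - (-2)·((-2)·7 - (2)·(-1)) + (-1)·((-2)·(2) - 9·(-1)) = 6·(59) - (-2)·(-12) + (-1)·(5) = 325.
  So p(λ) = λ³ - 22λ² + 150λ - 325.
Step 2 — look for an integer root (rational root theorem: any rational root is an integer divisor of 325). Testing λ = 5:
  p(5) = 125 - 550 + 750 - 325 = 0  ✓
  Dividing out (λ - 5): p(λ) = (λ - 5)(λ² - 17λ + 65).
Step 3 — remaining eigenvalues from the quadratic λ² - 17λ + 65 = 0:
  Δ = 17² - 4·65 = 289 - 260 = 29,  λ = (17 ± √29)/2 = (17 ± 5.3852)/2 ≈ 11.1926 or 5.8074.
  Sorted: λ_1 = 11.1926,  λ_2 = 5.8074,  λ_3 = 5  (check: sum = 22 = tr ✓).

Step 4 — unit eigenvector for λ_1 ≈ 11.1926: v spans the null space of (Sigma - λ_1 I), whose rows are
  r_1 = (-5.1926, -2, -1),  r_2 = (-2, -2.1926, 2),  r_3 = (-1, 2, -4.1926).
  v is orthogonal to every row, so take v ∝ r_1 × r_2 = ((-2)·(2) - (-1)·(-2.1926), (-1)·(-2) - (-5.1926)·(2), (-5.1926)·(-2.1926) - (-2)·(-2)) ≈ (-6.1926, 12.3852, 7.3852).
  Rescale (multiply by -1 so the first nonzero entry is positive): u = (6.1926, -12.3852, -7.3852).
  ||u|| = √((6.1926)² + (-12.3852)² + (-7.3852)²) = √(246.281) ≈ 15.6933,  v_1 = u/||u|| ≈ (0.3946, -0.7892, -0.4706) (||v_1|| = 1).

λ_1 = 11.1926,  λ_2 = 5.8074,  λ_3 = 5;  v_1 ≈ (0.3946, -0.7892, -0.4706)


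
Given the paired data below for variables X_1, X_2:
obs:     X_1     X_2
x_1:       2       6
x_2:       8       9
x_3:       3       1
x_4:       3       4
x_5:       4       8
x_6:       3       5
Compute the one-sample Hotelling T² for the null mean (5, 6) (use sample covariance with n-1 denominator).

Step 1 — sample mean vector:
  mean(X_1) = (2 + 8 + 3 + 3 + 4 + 3) / 6 = 23/6 = 3.8333
  mean(X_2) = (6 + 9 + 1 + 4 + 8 + 5) / 6 = 33/6 = 5.5
  x̄ = (3.8333, 5.5),  deviation x̄ - mu_0 = (3.8333, 5.5) - (5, 6) = (-1.1667, -0.5).

Step 2 — sample covariance matrix, S[i,j] = (1/(n-1)) · Σ_k (x_{k,i} - mean_i) · (x_{k,j} - mean_j), divisor n-1 = 5:
  S[X_1,X_1] = ((-1.8333)·(-1.8333) + (4.1667)·(4.1667) + (-0.8333)·(-0.8333) + (-0.8333)·(-0.8333) + (0.1667)·(0.1667) + (-0.8333)·(-0.8333)) / 5 = 22.8333/5 = 4.5667
  S[X_1,X_2] = ((-1.8333)·(0.5) + (4.1667)·(3.5) + (-0.8333)·(-4.5) + (-0.8333)·(-1.5) + (0.1667)·(2.5) + (-0.8333)·(-0.5)) / 5 = 19.5/5 = 3.9
  S[X_2,X_2] = ((0.5)·(0.5) + (3.5)·(3.5) + (-4.5)·(-4.5) + (-1.5)·(-1.5) + (2.5)·(2.5) + (-0.5)·(-0.5)) / 5 = 41.5/5 = 8.3
  S = [[4.5667, 3.9],
 [3.9, 8.3]].

Step 3 — invert S. det(S) = 4.5667·8.3 - (3.9)² = 22.6933.
  S^{-1} = (1/det) · [[d, -b], [-b, a]] = [[0.3657, -0.1719],
 [-0.1719, 0.2012]].

Step 4 — quadratic form (x̄ - mu_0)^T · S^{-1} · (x̄ - mu_0):
  S^{-1} · (x̄ - mu_0) = (-0.3408, 0.0999),
  (x̄ - mu_0)^T · [...] = (-1.1667)·(-0.3408) + (-0.5)·(0.0999) = 0.3476.

Step 5 — scale by n: T² = 6 · 0.3476 = 2.0858.

T² ≈ 2.0858


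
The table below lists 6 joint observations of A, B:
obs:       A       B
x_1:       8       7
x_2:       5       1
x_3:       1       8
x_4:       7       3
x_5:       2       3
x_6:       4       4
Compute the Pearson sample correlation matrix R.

Step 1 — column means:
  mean(A) = (8 + 5 + 1 + 7 + 2 + 4) / 6 = 27/6 = 4.5
  mean(B) = (7 + 1 + 8 + 3 + 3 + 4) / 6 = 26/6 = 4.3333

Step 2 — sample variances and covariances s[i,j] = (1/(n-1)) · Σ_k (x_{k,i} - mean_i) · (x_{k,j} - mean_j), with n-1 = 5:
  s[A,A] = ((3.5)·(3.5) + (0.5)·(0.5) + (-3.5)·(-3.5) + (2.5)·(2.5) + (-2.5)·(-2.5) + (-0.5)·(-0.5)) / 5 = 37.5/5 = 7.5
  s[A,B] = ((3.5)·(2.6667) + (0.5)·(-3.3333) + (-3.5)·(3.6667) + (2.5)·(-1.3333) + (-2.5)·(-1.3333) + (-0.5)·(-0.3333)) / 5 = -5/5 = -1
  s[B,B] = ((2.6667)·(2.6667) + (-3.3333)·(-3.3333) + (3.6667)·(3.6667) + (-1.3333)·(-1.3333) + (-1.3333)·(-1.3333) + (-0.3333)·(-0.3333)) / 5 = 35.3333/5 = 7.0667
  Sample standard deviations s_i = √(s[i,i]):
  s(A) = √(7.5) = 2.7386
  s(B) = √(7.0667) = 2.6583

Step 3 — r_{ij} = s_{ij} / (s_i · s_j):
  r[A,A] = 1 (diagonal).
  r[A,B] = -1 / (2.7386 · 2.6583) = -1 / 7.2801 = -0.1374
  r[B,B] = 1 (diagonal).

R is symmetric with unit diagonal. Assembling:

R = [[1, -0.1374],
 [-0.1374, 1]]


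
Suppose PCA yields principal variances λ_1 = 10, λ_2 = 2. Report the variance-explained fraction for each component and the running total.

Step 1 — total variance = trace(Sigma) = Σ λ_i = 10 + 2 = 12.

Step 2 — fraction explained by component i = λ_i / Σ λ:
  PC1: 10/12 = 0.8333
  PC2: 2/12 = 0.1667

Step 3 — cumulative fraction after k components = (λ_1 + ... + λ_k) / Σ λ:
  k = 1: 10/12 = 0.8333
  k = 2: (10 + 2)/12 = 12/12 = 1

Summary (fraction, with percent):

explained: PC1 0.8333 (83.33%), PC2 0.1667 (16.67%);  cumulative: 0.8333, 1


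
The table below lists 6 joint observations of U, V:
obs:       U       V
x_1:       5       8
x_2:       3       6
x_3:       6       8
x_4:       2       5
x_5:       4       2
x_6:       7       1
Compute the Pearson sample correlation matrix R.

Step 1 — column means:
  mean(U) = (5 + 3 + 6 + 2 + 4 + 7) / 6 = 27/6 = 4.5
  mean(V) = (8 + 6 + 8 + 5 + 2 + 1) / 6 = 30/6 = 5

Step 2 — sample variances and covariances s[i,j] = (1/(n-1)) · Σ_k (x_{k,i} - mean_i) · (x_{k,j} - mean_j), with n-1 = 5:
  s[U,U] = ((0.5)·(0.5) + (-1.5)·(-1.5) + (1.5)·(1.5) + (-2.5)·(-2.5) + (-0.5)·(-0.5) + (2.5)·(2.5)) / 5 = 17.5/5 = 3.5
  s[U,V] = ((0.5)·(3) + (-1.5)·(1) + (1.5)·(3) + (-2.5)·(0) + (-0.5)·(-3) + (2.5)·(-4)) / 5 = -4/5 = -0.8
  s[V,V] = ((3)·(3) + (1)·(1) + (3)·(3) + (0)·(0) + (-3)·(-3) + (-4)·(-4)) / 5 = 44/5 = 8.8
  Sample standard deviations s_i = √(s[i,i]):
  s(U) = √(3.5) = 1.8708
  s(V) = √(8.8) = 2.9665

Step 3 — r_{ij} = s_{ij} / (s_i · s_j):
  r[U,U] = 1 (diagonal).
  r[U,V] = -0.8 / (1.8708 · 2.9665) = -0.8 / 5.5498 = -0.1441
  r[V,V] = 1 (diagonal).

R is symmetric with unit diagonal. Assembling:

R = [[1, -0.1441],
 [-0.1441, 1]]


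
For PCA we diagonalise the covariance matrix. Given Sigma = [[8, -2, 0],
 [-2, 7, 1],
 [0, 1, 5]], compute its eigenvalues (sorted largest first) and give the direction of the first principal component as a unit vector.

Step 1 — characteristic polynomial p(λ) = det(λI - Sigma) = λ³ - tr·λ² + c_1·λ - det, where tr = trace, c_1 = sum of the principal 2×2 minors, det = det(Sigma):
  tr = 8 + 7 + 5 = 20,
  c_1 = (8·7 - (-2)²) + (8·5 - (0)²) + (7·5 - (1)²) = 52 + 40 + 34 = 126,
  det = 8·(7·5 - (1)²) - (-2)·((-2)·5 - (1)·(0)) + (0)·((-2)·(1) - 7·(0)) = 8·(34) - (-2)·(-10) + (0)·(-2) = 252.
  So p(λ) = λ³ - 20λ² + 126λ - 252.
Step 2 — look for an integer root (rational root theorem: any rational root is an integer divisor of 252). Testing λ = 6:
  p(6) = 216 - 720 + 756 - 252 = 0  ✓
  Dividing out (λ - 6): p(λ) = (λ - 6)(λ² - 14λ + 42).
Step 3 — remaining eigenvalues from the quadratic λ² - 14λ + 42 = 0:
  Δ = 14² - 4·42 = 196 - 168 = 28,  λ = (14 ± √28)/2 = (14 ± 5.2915)/2 ≈ 9.6458 or 4.3542.
  Sorted: λ_1 = 9.6458,  λ_2 = 6,  λ_3 = 4.3542  (check: sum = 20 = tr ✓).

Step 4 — unit eigenvector for λ_1 ≈ 9.6458: v spans the null space of (Sigma - λ_1 I), whose rows are
  r_1 = (-1.6458, -2, 0),  r_2 = (-2, -2.6458, 1),  r_3 = (0, 1, -4.6458).
  v is orthogonal to every row, so take v ∝ r_1 × r_2 = ((-2)·(1) - (0)·(-2.6458), (0)·(-2) - (-1.6458)·(1), (-1.6458)·(-2.6458) - (-2)·(-2)) ≈ (-2, 1.6458, 0.3542).
  Rescale (multiply by -1 so the first nonzero entry is positive): u = (2, -1.6458, -0.3542).
  ||u|| = √((2)² + (-1.6458)² + (-0.3542)²) = √(6.834) ≈ 2.6142,  v_1 = u/||u|| ≈ (0.7651, -0.6295, -0.1355) (||v_1|| = 1).

λ_1 = 9.6458,  λ_2 = 6,  λ_3 = 4.3542;  v_1 ≈ (0.7651, -0.6295, -0.1355)


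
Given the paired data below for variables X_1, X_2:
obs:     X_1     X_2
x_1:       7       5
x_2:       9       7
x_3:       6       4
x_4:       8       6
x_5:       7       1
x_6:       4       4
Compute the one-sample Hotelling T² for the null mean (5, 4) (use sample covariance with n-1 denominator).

Step 1 — sample mean vector:
  mean(X_1) = (7 + 9 + 6 + 8 + 7 + 4) / 6 = 41/6 = 6.8333
  mean(X_2) = (5 + 7 + 4 + 6 + 1 + 4) / 6 = 27/6 = 4.5
  x̄ = (6.8333, 4.5),  deviation x̄ - mu_0 = (6.8333, 4.5) - (5, 4) = (1.8333, 0.5).

Step 2 — sample covariance matrix, S[i,j] = (1/(n-1)) · Σ_k (x_{k,i} - mean_i) · (x_{k,j} - mean_j), divisor n-1 = 5:
  S[X_1,X_1] = ((0.1667)·(0.1667) + (2.1667)·(2.1667) + (-0.8333)·(-0.8333) + (1.1667)·(1.1667) + (0.1667)·(0.1667) + (-2.8333)·(-2.8333)) / 5 = 14.8333/5 = 2.9667
  S[X_1,X_2] = ((0.1667)·(0.5) + (2.1667)·(2.5) + (-0.8333)·(-0.5) + (1.1667)·(1.5) + (0.1667)·(-3.5) + (-2.8333)·(-0.5)) / 5 = 8.5/5 = 1.7
  S[X_2,X_2] = ((0.5)·(0.5) + (2.5)·(2.5) + (-0.5)·(-0.5) + (1.5)·(1.5) + (-3.5)·(-3.5) + (-0.5)·(-0.5)) / 5 = 21.5/5 = 4.3
  S = [[2.9667, 1.7],
 [1.7, 4.3]].

Step 3 — invert S. det(S) = 2.9667·4.3 - (1.7)² = 9.8667.
  S^{-1} = (1/det) · [[d, -b], [-b, a]] = [[0.4358, -0.1723],
 [-0.1723, 0.3007]].

Step 4 — quadratic form (x̄ - mu_0)^T · S^{-1} · (x̄ - mu_0):
  S^{-1} · (x̄ - mu_0) = (0.7128, -0.1655),
  (x̄ - mu_0)^T · [...] = (1.8333)·(0.7128) + (0.5)·(-0.1655) = 1.2241.

Step 5 — scale by n: T² = 6 · 1.2241 = 7.3446.

T² ≈ 7.3446


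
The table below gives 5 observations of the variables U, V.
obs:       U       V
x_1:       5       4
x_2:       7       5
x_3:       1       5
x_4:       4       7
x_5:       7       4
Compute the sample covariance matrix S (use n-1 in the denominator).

Step 1 — column means:
  mean(U) = (5 + 7 + 1 + 4 + 7) / 5 = 24/5 = 4.8
  mean(V) = (4 + 5 + 5 + 7 + 4) / 5 = 25/5 = 5

Step 2 — sample covariance S[i,j] = (1/(n-1)) · Σ_k (x_{k,i} - mean_i) · (x_{k,j} - mean_j), with n-1 = 4.
  S[U,U] = ((0.2)·(0.2) + (2.2)·(2.2) + (-3.8)·(-3.8) + (-0.8)·(-0.8) + (2.2)·(2.2)) / 4 = 24.8/4 = 6.2
  S[U,V] = ((0.2)·(-1) + (2.2)·(0) + (-3.8)·(0) + (-0.8)·(2) + (2.2)·(-1)) / 4 = -4/4 = -1
  S[V,V] = ((-1)·(-1) + (0)·(0) + (0)·(0) + (2)·(2) + (-1)·(-1)) / 4 = 6/4 = 1.5

S is symmetric (S[j,i] = S[i,j]). Assembling:

S = [[6.2, -1],
 [-1, 1.5]]


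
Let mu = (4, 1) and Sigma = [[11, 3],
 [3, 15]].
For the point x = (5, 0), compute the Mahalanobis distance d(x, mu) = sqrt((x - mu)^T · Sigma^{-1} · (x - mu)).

Step 1 — centre the observation: (x - mu) = (1, -1).

Step 2 — invert Sigma. det(Sigma) = 11·15 - (3)² = 156.
  Sigma^{-1} = (1/det) · [[d, -b], [-b, a]] = [[0.0962, -0.0192],
 [-0.0192, 0.0705]].

Step 3 — form the quadratic (x - mu)^T · Sigma^{-1} · (x - mu):
  Sigma^{-1} · (x - mu) = (0.1154, -0.0897).
  (x - mu)^T · [Sigma^{-1} · (x - mu)] = (1)·(0.1154) + (-1)·(-0.0897) = 0.2051.

Step 4 — take square root: d = √(0.2051) ≈ 0.4529.

d(x, mu) = √(0.2051) ≈ 0.4529


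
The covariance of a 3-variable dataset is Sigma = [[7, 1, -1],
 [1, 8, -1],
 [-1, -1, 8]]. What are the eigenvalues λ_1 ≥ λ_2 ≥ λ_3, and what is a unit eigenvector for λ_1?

Step 1 — characteristic polynomial p(λ) = det(λI - Sigma) = λ³ - tr·λ² + c_1·λ - det, where tr = trace, c_1 = sum of the principal 2×2 minors, det = det(Sigma):
  tr = 7 + 8 + 8 = 23,
  c_1 = (7·8 - (1)²) + (7·8 - (-1)²) + (8·8 - (-1)²) = 55 + 55 + 63 = 173,
  det = 7·(8·8 - (-1)²) - (1)·((1)·8 - (-1)·(-1)) + (-1)·((1)·(-1) - 8·(-1)) = 7·(63) - (1)·(7) + (-1)·(7) = 427.
  So p(λ) = λ³ - 23λ² + 173λ - 427.
Step 2 — look for an integer root (rational root theorem: any rational root is an integer divisor of 427). Testing λ = 7:
  p(7) = 343 - 1127 + 1211 - 427 = 0  ✓
  Dividing out (λ - 7): p(λ) = (λ - 7)(λ² - 16λ + 61).
Step 3 — remaining eigenvalues from the quadratic λ² - 16λ + 61 = 0:
  Δ = 16² - 4·61 = 256 - 244 = 12,  λ = (16 ± √12)/2 = (16 ± 3.4641)/2 ≈ 9.7321 or 6.2679.
  Sorted: λ_1 = 9.7321,  λ_2 = 7,  λ_3 = 6.2679  (check: sum = 23 = tr ✓).

Step 4 — unit eigenvector for λ_1 ≈ 9.7321: v spans the null space of (Sigma - λ_1 I), whose rows are
  r_1 = (-2.7321, 1, -1),  r_2 = (1, -1.7321, -1),  r_3 = (-1, -1, -1.7321).
  v is orthogonal to every row, so take v ∝ r_1 × r_2 = ((1)·(-1) - (-1)·(-1.7321), (-1)·(1) - (-2.7321)·(-1), (-2.7321)·(-1.7321) - (1)·(1)) ≈ (-2.7321, -3.7321, 3.7321).
  Rescale (multiply by -1 so the first nonzero entry is positive): u = (2.7321, 3.7321, -3.7321).
  ||u|| = √((2.7321)² + (3.7321)² + (-3.7321)²) = √(35.3205) ≈ 5.9431,  v_1 = u/||u|| ≈ (0.4597, 0.628, -0.628) (||v_1|| = 1).

λ_1 = 9.7321,  λ_2 = 7,  λ_3 = 6.2679;  v_1 ≈ (0.4597, 0.628, -0.628)


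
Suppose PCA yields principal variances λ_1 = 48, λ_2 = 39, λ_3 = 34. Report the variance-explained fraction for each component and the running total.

Step 1 — total variance = trace(Sigma) = Σ λ_i = 48 + 39 + 34 = 121.

Step 2 — fraction explained by component i = λ_i / Σ λ:
  PC1: 48/121 = 0.3967
  PC2: 39/121 = 0.3223
  PC3: 34/121 = 0.281

Step 3 — cumulative fraction after k components = (λ_1 + ... + λ_k) / Σ λ:
  k = 1: 48/121 = 0.3967
  k = 2: (48 + 39)/121 = 87/121 = 0.719
  k = 3: (48 + 39 + 34)/121 = 121/121 = 1

Summary (fraction, with percent):

explained: PC1 0.3967 (39.67%), PC2 0.3223 (32.23%), PC3 0.281 (28.1%);  cumulative: 0.3967, 0.719, 1


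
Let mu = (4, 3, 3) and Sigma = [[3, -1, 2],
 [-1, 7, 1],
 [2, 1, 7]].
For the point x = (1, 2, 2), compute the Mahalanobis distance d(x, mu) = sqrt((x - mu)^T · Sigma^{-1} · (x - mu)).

Step 1 — centre the observation: (x - mu) = (-3, -1, -1).

Step 2 — invert Sigma (cofactor / det for 3×3, or solve directly):
  Sigma^{-1} = [[0.4571, 0.0857, -0.1429],
 [0.0857, 0.1619, -0.0476],
 [-0.1429, -0.0476, 0.1905]].

Step 3 — form the quadratic (x - mu)^T · Sigma^{-1} · (x - mu):
  Sigma^{-1} · (x - mu) = (-1.3143, -0.3714, 0.2857).
  (x - mu)^T · [Sigma^{-1} · (x - mu)] = (-3)·(-1.3143) + (-1)·(-0.3714) + (-1)·(0.2857) = 4.0286.

Step 4 — take square root: d = √(4.0286) ≈ 2.0071.

d(x, mu) = √(4.0286) ≈ 2.0071


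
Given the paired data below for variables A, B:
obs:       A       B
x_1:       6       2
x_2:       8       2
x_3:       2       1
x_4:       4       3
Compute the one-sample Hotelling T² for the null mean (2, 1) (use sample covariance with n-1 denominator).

Step 1 — sample mean vector:
  mean(A) = (6 + 8 + 2 + 4) / 4 = 20/4 = 5
  mean(B) = (2 + 2 + 1 + 3) / 4 = 8/4 = 2
  x̄ = (5, 2),  deviation x̄ - mu_0 = (5, 2) - (2, 1) = (3, 1).

Step 2 — sample covariance matrix, S[i,j] = (1/(n-1)) · Σ_k (x_{k,i} - mean_i) · (x_{k,j} - mean_j), divisor n-1 = 3:
  S[A,A] = ((1)·(1) + (3)·(3) + (-3)·(-3) + (-1)·(-1)) / 3 = 20/3 = 6.6667
  S[A,B] = ((1)·(0) + (3)·(0) + (-3)·(-1) + (-1)·(1)) / 3 = 2/3 = 0.6667
  S[B,B] = ((0)·(0) + (0)·(0) + (-1)·(-1) + (1)·(1)) / 3 = 2/3 = 0.6667
  S = [[6.6667, 0.6667],
 [0.6667, 0.6667]].

Step 3 — invert S. det(S) = 6.6667·0.6667 - (0.6667)² = 4.
  S^{-1} = (1/det) · [[d, -b], [-b, a]] = [[0.1667, -0.1667],
 [-0.1667, 1.6667]].

Step 4 — quadratic form (x̄ - mu_0)^T · S^{-1} · (x̄ - mu_0):
  S^{-1} · (x̄ - mu_0) = (0.3333, 1.1667),
  (x̄ - mu_0)^T · [...] = (3)·(0.3333) + (1)·(1.1667) = 2.1667.

Step 5 — scale by n: T² = 4 · 2.1667 = 8.6667.

T² ≈ 8.6667


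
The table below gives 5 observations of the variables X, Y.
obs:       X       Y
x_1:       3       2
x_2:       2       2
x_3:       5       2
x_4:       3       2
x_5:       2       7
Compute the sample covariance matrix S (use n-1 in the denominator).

Step 1 — column means:
  mean(X) = (3 + 2 + 5 + 3 + 2) / 5 = 15/5 = 3
  mean(Y) = (2 + 2 + 2 + 2 + 7) / 5 = 15/5 = 3

Step 2 — sample covariance S[i,j] = (1/(n-1)) · Σ_k (x_{k,i} - mean_i) · (x_{k,j} - mean_j), with n-1 = 4.
  S[X,X] = ((0)·(0) + (-1)·(-1) + (2)·(2) + (0)·(0) + (-1)·(-1)) / 4 = 6/4 = 1.5
  S[X,Y] = ((0)·(-1) + (-1)·(-1) + (2)·(-1) + (0)·(-1) + (-1)·(4)) / 4 = -5/4 = -1.25
  S[Y,Y] = ((-1)·(-1) + (-1)·(-1) + (-1)·(-1) + (-1)·(-1) + (4)·(4)) / 4 = 20/4 = 5

S is symmetric (S[j,i] = S[i,j]). Assembling:

S = [[1.5, -1.25],
 [-1.25, 5]]


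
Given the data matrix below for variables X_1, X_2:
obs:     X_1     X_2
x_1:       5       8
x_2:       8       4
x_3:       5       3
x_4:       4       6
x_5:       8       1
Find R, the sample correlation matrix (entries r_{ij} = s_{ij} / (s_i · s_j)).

Step 1 — column means:
  mean(X_1) = (5 + 8 + 5 + 4 + 8) / 5 = 30/5 = 6
  mean(X_2) = (8 + 4 + 3 + 6 + 1) / 5 = 22/5 = 4.4

Step 2 — sample variances and covariances s[i,j] = (1/(n-1)) · Σ_k (x_{k,i} - mean_i) · (x_{k,j} - mean_j), with n-1 = 4:
  s[X_1,X_1] = ((-1)·(-1) + (2)·(2) + (-1)·(-1) + (-2)·(-2) + (2)·(2)) / 4 = 14/4 = 3.5
  s[X_1,X_2] = ((-1)·(3.6) + (2)·(-0.4) + (-1)·(-1.4) + (-2)·(1.6) + (2)·(-3.4)) / 4 = -13/4 = -3.25
  s[X_2,X_2] = ((3.6)·(3.6) + (-0.4)·(-0.4) + (-1.4)·(-1.4) + (1.6)·(1.6) + (-3.4)·(-3.4)) / 4 = 29.2/4 = 7.3
  Sample standard deviations s_i = √(s[i,i]):
  s(X_1) = √(3.5) = 1.8708
  s(X_2) = √(7.3) = 2.7019

Step 3 — r_{ij} = s_{ij} / (s_i · s_j):
  r[X_1,X_1] = 1 (diagonal).
  r[X_1,X_2] = -3.25 / (1.8708 · 2.7019) = -3.25 / 5.0547 = -0.643
  r[X_2,X_2] = 1 (diagonal).

R is symmetric with unit diagonal. Assembling:

R = [[1, -0.643],
 [-0.643, 1]]


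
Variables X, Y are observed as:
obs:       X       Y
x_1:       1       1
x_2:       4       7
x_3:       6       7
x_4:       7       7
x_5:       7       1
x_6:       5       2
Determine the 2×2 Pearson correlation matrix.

Step 1 — column means:
  mean(X) = (1 + 4 + 6 + 7 + 7 + 5) / 6 = 30/6 = 5
  mean(Y) = (1 + 7 + 7 + 7 + 1 + 2) / 6 = 25/6 = 4.1667

Step 2 — sample variances and covariances s[i,j] = (1/(n-1)) · Σ_k (x_{k,i} - mean_i) · (x_{k,j} - mean_j), with n-1 = 5:
  s[X,X] = ((-4)·(-4) + (-1)·(-1) + (1)·(1) + (2)·(2) + (2)·(2) + (0)·(0)) / 5 = 26/5 = 5.2
  s[X,Y] = ((-4)·(-3.1667) + (-1)·(2.8333) + (1)·(2.8333) + (2)·(2.8333) + (2)·(-3.1667) + (0)·(-2.1667)) / 5 = 12/5 = 2.4
  s[Y,Y] = ((-3.1667)·(-3.1667) + (2.8333)·(2.8333) + (2.8333)·(2.8333) + (2.8333)·(2.8333) + (-3.1667)·(-3.1667) + (-2.1667)·(-2.1667)) / 5 = 48.8333/5 = 9.7667
  Sample standard deviations s_i = √(s[i,i]):
  s(X) = √(5.2) = 2.2804
  s(Y) = √(9.7667) = 3.1252

Step 3 — r_{ij} = s_{ij} / (s_i · s_j):
  r[X,X] = 1 (diagonal).
  r[X,Y] = 2.4 / (2.2804 · 3.1252) = 2.4 / 7.1265 = 0.3368
  r[Y,Y] = 1 (diagonal).

R is symmetric with unit diagonal. Assembling:

R = [[1, 0.3368],
 [0.3368, 1]]


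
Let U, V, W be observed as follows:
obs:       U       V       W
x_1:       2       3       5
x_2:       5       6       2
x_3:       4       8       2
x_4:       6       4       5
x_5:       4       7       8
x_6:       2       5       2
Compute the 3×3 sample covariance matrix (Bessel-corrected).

Step 1 — column means:
  mean(U) = (2 + 5 + 4 + 6 + 4 + 2) / 6 = 23/6 = 3.8333
  mean(V) = (3 + 6 + 8 + 4 + 7 + 5) / 6 = 33/6 = 5.5
  mean(W) = (5 + 2 + 2 + 5 + 8 + 2) / 6 = 24/6 = 4

Step 2 — sample covariance S[i,j] = (1/(n-1)) · Σ_k (x_{k,i} - mean_i) · (x_{k,j} - mean_j), with n-1 = 5.
  S[U,U] = ((-1.8333)·(-1.8333) + (1.1667)·(1.1667) + (0.1667)·(0.1667) + (2.1667)·(2.1667) + (0.1667)·(0.1667) + (-1.8333)·(-1.8333)) / 5 = 12.8333/5 = 2.5667
  S[U,V] = ((-1.8333)·(-2.5) + (1.1667)·(0.5) + (0.1667)·(2.5) + (2.1667)·(-1.5) + (0.1667)·(1.5) + (-1.8333)·(-0.5)) / 5 = 3.5/5 = 0.7
  S[U,W] = ((-1.8333)·(1) + (1.1667)·(-2) + (0.1667)·(-2) + (2.1667)·(1) + (0.1667)·(4) + (-1.8333)·(-2)) / 5 = 2/5 = 0.4
  S[V,V] = ((-2.5)·(-2.5) + (0.5)·(0.5) + (2.5)·(2.5) + (-1.5)·(-1.5) + (1.5)·(1.5) + (-0.5)·(-0.5)) / 5 = 17.5/5 = 3.5
  S[V,W] = ((-2.5)·(1) + (0.5)·(-2) + (2.5)·(-2) + (-1.5)·(1) + (1.5)·(4) + (-0.5)·(-2)) / 5 = -3/5 = -0.6
  S[W,W] = ((1)·(1) + (-2)·(-2) + (-2)·(-2) + (1)·(1) + (4)·(4) + (-2)·(-2)) / 5 = 30/5 = 6

S is symmetric (S[j,i] = S[i,j]). Assembling:

S = [[2.5667, 0.7, 0.4],
 [0.7, 3.5, -0.6],
 [0.4, -0.6, 6]]


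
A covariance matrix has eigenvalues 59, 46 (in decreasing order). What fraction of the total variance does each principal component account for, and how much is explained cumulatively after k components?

Step 1 — total variance = trace(Sigma) = Σ λ_i = 59 + 46 = 105.

Step 2 — fraction explained by component i = λ_i / Σ λ:
  PC1: 59/105 = 0.5619
  PC2: 46/105 = 0.4381

Step 3 — cumulative fraction after k components = (λ_1 + ... + λ_k) / Σ λ:
  k = 1: 59/105 = 0.5619
  k = 2: (59 + 46)/105 = 105/105 = 1

Summary (fraction, with percent):

explained: PC1 0.5619 (56.19%), PC2 0.4381 (43.81%);  cumulative: 0.5619, 1


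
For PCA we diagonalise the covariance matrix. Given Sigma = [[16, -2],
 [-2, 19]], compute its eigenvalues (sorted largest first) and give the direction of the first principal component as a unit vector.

Step 1 — characteristic polynomial of 2×2 Sigma:
  det(Sigma - λI) = λ² - trace · λ + det = 0.
  trace = 16 + 19 = 35, det = 16·19 - (-2)² = 300.
Step 2 — discriminant:
  Δ = trace² - 4·det = 1225 - 1200 = 25.
Step 3 — eigenvalues:
  λ = (trace ± √Δ)/2 = (35 ± 5)/2,
  λ_1 = 20,  λ_2 = 15.

Step 4 — unit eigenvector for λ_1: solve (Sigma - λ_1 I)v = 0. First row:
  (16 - 20)·v_x + (-2)·v_y = 0, i.e. (-4)·v_x + (-2)·v_y = 0,
  so v ∝ (b, λ_1 - a) = (-2, 4); multiply by -1 so the first entry is positive: u = (2, -4).
  ||u|| = √((2)² + (-4)²) = √(20) ≈ 4.4721,
  v_1 = u/||u|| ≈ (0.4472, -0.8944) (||v_1|| = 1).

λ_1 = 20,  λ_2 = 15;  v_1 ≈ (0.4472, -0.8944)


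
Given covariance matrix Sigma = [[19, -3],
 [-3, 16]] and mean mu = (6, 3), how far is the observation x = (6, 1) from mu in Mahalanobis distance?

Step 1 — centre the observation: (x - mu) = (0, -2).

Step 2 — invert Sigma. det(Sigma) = 19·16 - (-3)² = 295.
  Sigma^{-1} = (1/det) · [[d, -b], [-b, a]] = [[0.0542, 0.0102],
 [0.0102, 0.0644]].

Step 3 — form the quadratic (x - mu)^T · Sigma^{-1} · (x - mu):
  Sigma^{-1} · (x - mu) = (-0.0203, -0.1288).
  (x - mu)^T · [Sigma^{-1} · (x - mu)] = (0)·(-0.0203) + (-2)·(-0.1288) = 0.2576.

Step 4 — take square root: d = √(0.2576) ≈ 0.5076.

d(x, mu) = √(0.2576) ≈ 0.5076


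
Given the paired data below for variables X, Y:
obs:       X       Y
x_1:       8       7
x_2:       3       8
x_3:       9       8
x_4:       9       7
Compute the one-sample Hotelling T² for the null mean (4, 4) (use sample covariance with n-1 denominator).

Step 1 — sample mean vector:
  mean(X) = (8 + 3 + 9 + 9) / 4 = 29/4 = 7.25
  mean(Y) = (7 + 8 + 8 + 7) / 4 = 30/4 = 7.5
  x̄ = (7.25, 7.5),  deviation x̄ - mu_0 = (7.25, 7.5) - (4, 4) = (3.25, 3.5).

Step 2 — sample covariance matrix, S[i,j] = (1/(n-1)) · Σ_k (x_{k,i} - mean_i) · (x_{k,j} - mean_j), divisor n-1 = 3:
  S[X,X] = ((0.75)·(0.75) + (-4.25)·(-4.25) + (1.75)·(1.75) + (1.75)·(1.75)) / 3 = 24.75/3 = 8.25
  S[X,Y] = ((0.75)·(-0.5) + (-4.25)·(0.5) + (1.75)·(0.5) + (1.75)·(-0.5)) / 3 = -2.5/3 = -0.8333
  S[Y,Y] = ((-0.5)·(-0.5) + (0.5)·(0.5) + (0.5)·(0.5) + (-0.5)·(-0.5)) / 3 = 1/3 = 0.3333
  S = [[8.25, -0.8333],
 [-0.8333, 0.3333]].

Step 3 — invert S. det(S) = 8.25·0.3333 - (-0.8333)² = 2.0556.
  S^{-1} = (1/det) · [[d, -b], [-b, a]] = [[0.1622, 0.4054],
 [0.4054, 4.0135]].

Step 4 — quadratic form (x̄ - mu_0)^T · S^{-1} · (x̄ - mu_0):
  S^{-1} · (x̄ - mu_0) = (1.9459, 15.3649),
  (x̄ - mu_0)^T · [...] = (3.25)·(1.9459) + (3.5)·(15.3649) = 60.1014.

Step 5 — scale by n: T² = 4 · 60.1014 = 240.4054.

T² ≈ 240.4054


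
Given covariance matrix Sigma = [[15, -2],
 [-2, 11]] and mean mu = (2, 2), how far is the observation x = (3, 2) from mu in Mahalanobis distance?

Step 1 — centre the observation: (x - mu) = (1, 0).

Step 2 — invert Sigma. det(Sigma) = 15·11 - (-2)² = 161.
  Sigma^{-1} = (1/det) · [[d, -b], [-b, a]] = [[0.0683, 0.0124],
 [0.0124, 0.0932]].

Step 3 — form the quadratic (x - mu)^T · Sigma^{-1} · (x - mu):
  Sigma^{-1} · (x - mu) = (0.0683, 0.0124).
  (x - mu)^T · [Sigma^{-1} · (x - mu)] = (1)·(0.0683) + (0)·(0.0124) = 0.0683.

Step 4 — take square root: d = √(0.0683) ≈ 0.2614.

d(x, mu) = √(0.0683) ≈ 0.2614


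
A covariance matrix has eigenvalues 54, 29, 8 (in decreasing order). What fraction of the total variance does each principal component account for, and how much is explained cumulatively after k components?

Step 1 — total variance = trace(Sigma) = Σ λ_i = 54 + 29 + 8 = 91.

Step 2 — fraction explained by component i = λ_i / Σ λ:
  PC1: 54/91 = 0.5934
  PC2: 29/91 = 0.3187
  PC3: 8/91 = 0.0879

Step 3 — cumulative fraction after k components = (λ_1 + ... + λ_k) / Σ λ:
  k = 1: 54/91 = 0.5934
  k = 2: (54 + 29)/91 = 83/91 = 0.9121
  k = 3: (54 + 29 + 8)/91 = 91/91 = 1

Summary (fraction, with percent):

explained: PC1 0.5934 (59.34%), PC2 0.3187 (31.87%), PC3 0.0879 (8.79%);  cumulative: 0.5934, 0.9121, 1


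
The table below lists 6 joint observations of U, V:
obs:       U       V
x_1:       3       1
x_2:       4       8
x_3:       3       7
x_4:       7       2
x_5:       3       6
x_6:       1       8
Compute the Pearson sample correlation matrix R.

Step 1 — column means:
  mean(U) = (3 + 4 + 3 + 7 + 3 + 1) / 6 = 21/6 = 3.5
  mean(V) = (1 + 8 + 7 + 2 + 6 + 8) / 6 = 32/6 = 5.3333

Step 2 — sample variances and covariances s[i,j] = (1/(n-1)) · Σ_k (x_{k,i} - mean_i) · (x_{k,j} - mean_j), with n-1 = 5:
  s[U,U] = ((-0.5)·(-0.5) + (0.5)·(0.5) + (-0.5)·(-0.5) + (3.5)·(3.5) + (-0.5)·(-0.5) + (-2.5)·(-2.5)) / 5 = 19.5/5 = 3.9
  s[U,V] = ((-0.5)·(-4.3333) + (0.5)·(2.6667) + (-0.5)·(1.6667) + (3.5)·(-3.3333) + (-0.5)·(0.6667) + (-2.5)·(2.6667)) / 5 = -16/5 = -3.2
  s[V,V] = ((-4.3333)·(-4.3333) + (2.6667)·(2.6667) + (1.6667)·(1.6667) + (-3.3333)·(-3.3333) + (0.6667)·(0.6667) + (2.6667)·(2.6667)) / 5 = 47.3333/5 = 9.4667
  Sample standard deviations s_i = √(s[i,i]):
  s(U) = √(3.9) = 1.9748
  s(V) = √(9.4667) = 3.0768

Step 3 — r_{ij} = s_{ij} / (s_i · s_j):
  r[U,U] = 1 (diagonal).
  r[U,V] = -3.2 / (1.9748 · 3.0768) = -3.2 / 6.0762 = -0.5266
  r[V,V] = 1 (diagonal).

R is symmetric with unit diagonal. Assembling:

R = [[1, -0.5266],
 [-0.5266, 1]]


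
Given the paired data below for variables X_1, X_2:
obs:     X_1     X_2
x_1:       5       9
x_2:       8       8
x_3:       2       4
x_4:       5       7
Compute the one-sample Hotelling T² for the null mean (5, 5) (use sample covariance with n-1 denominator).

Step 1 — sample mean vector:
  mean(X_1) = (5 + 8 + 2 + 5) / 4 = 20/4 = 5
  mean(X_2) = (9 + 8 + 4 + 7) / 4 = 28/4 = 7
  x̄ = (5, 7),  deviation x̄ - mu_0 = (5, 7) - (5, 5) = (0, 2).

Step 2 — sample covariance matrix, S[i,j] = (1/(n-1)) · Σ_k (x_{k,i} - mean_i) · (x_{k,j} - mean_j), divisor n-1 = 3:
  S[X_1,X_1] = ((0)·(0) + (3)·(3) + (-3)·(-3) + (0)·(0)) / 3 = 18/3 = 6
  S[X_1,X_2] = ((0)·(2) + (3)·(1) + (-3)·(-3) + (0)·(0)) / 3 = 12/3 = 4
  S[X_2,X_2] = ((2)·(2) + (1)·(1) + (-3)·(-3) + (0)·(0)) / 3 = 14/3 = 4.6667
  S = [[6, 4],
 [4, 4.6667]].

Step 3 — invert S. det(S) = 6·4.6667 - (4)² = 12.
  S^{-1} = (1/det) · [[d, -b], [-b, a]] = [[0.3889, -0.3333],
 [-0.3333, 0.5]].

Step 4 — quadratic form (x̄ - mu_0)^T · S^{-1} · (x̄ - mu_0):
  S^{-1} · (x̄ - mu_0) = (-0.6667, 1),
  (x̄ - mu_0)^T · [...] = (0)·(-0.6667) + (2)·(1) = 2.

Step 5 — scale by n: T² = 4 · 2 = 8.

T² ≈ 8


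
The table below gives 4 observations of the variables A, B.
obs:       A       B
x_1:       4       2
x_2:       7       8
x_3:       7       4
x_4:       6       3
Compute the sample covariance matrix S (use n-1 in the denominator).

Step 1 — column means:
  mean(A) = (4 + 7 + 7 + 6) / 4 = 24/4 = 6
  mean(B) = (2 + 8 + 4 + 3) / 4 = 17/4 = 4.25

Step 2 — sample covariance S[i,j] = (1/(n-1)) · Σ_k (x_{k,i} - mean_i) · (x_{k,j} - mean_j), with n-1 = 3.
  S[A,A] = ((-2)·(-2) + (1)·(1) + (1)·(1) + (0)·(0)) / 3 = 6/3 = 2
  S[A,B] = ((-2)·(-2.25) + (1)·(3.75) + (1)·(-0.25) + (0)·(-1.25)) / 3 = 8/3 = 2.6667
  S[B,B] = ((-2.25)·(-2.25) + (3.75)·(3.75) + (-0.25)·(-0.25) + (-1.25)·(-1.25)) / 3 = 20.75/3 = 6.9167

S is symmetric (S[j,i] = S[i,j]). Assembling:

S = [[2, 2.6667],
 [2.6667, 6.9167]]


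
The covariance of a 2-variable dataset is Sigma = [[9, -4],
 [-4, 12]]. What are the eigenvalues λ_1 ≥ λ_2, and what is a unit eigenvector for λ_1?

Step 1 — characteristic polynomial of 2×2 Sigma:
  det(Sigma - λI) = λ² - trace · λ + det = 0.
  trace = 9 + 12 = 21, det = 9·12 - (-4)² = 92.
Step 2 — discriminant:
  Δ = trace² - 4·det = 441 - 368 = 73.
Step 3 — eigenvalues:
  λ = (trace ± √Δ)/2 = (21 ± 8.544)/2,
  λ_1 = 14.772,  λ_2 = 6.228.

Step 4 — unit eigenvector for λ_1: solve (Sigma - λ_1 I)v = 0. First row:
  (9 - 14.772)·v_x + (-4)·v_y = 0, i.e. (-5.772)·v_x + (-4)·v_y = 0,
  so v ∝ (b, λ_1 - a) = (-4, 5.772); multiply by -1 so the first entry is positive: u = (4, -5.772).
  ||u|| = √((4)² + (-5.772)²) = √(49.316) ≈ 7.0225,
  v_1 = u/||u|| ≈ (0.5696, -0.8219) (||v_1|| = 1).

λ_1 = 14.772,  λ_2 = 6.228;  v_1 ≈ (0.5696, -0.8219)


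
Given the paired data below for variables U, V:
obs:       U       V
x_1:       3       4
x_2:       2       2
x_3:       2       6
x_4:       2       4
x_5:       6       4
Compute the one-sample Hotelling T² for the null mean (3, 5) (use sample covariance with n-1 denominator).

Step 1 — sample mean vector:
  mean(U) = (3 + 2 + 2 + 2 + 6) / 5 = 15/5 = 3
  mean(V) = (4 + 2 + 6 + 4 + 4) / 5 = 20/5 = 4
  x̄ = (3, 4),  deviation x̄ - mu_0 = (3, 4) - (3, 5) = (0, -1).

Step 2 — sample covariance matrix, S[i,j] = (1/(n-1)) · Σ_k (x_{k,i} - mean_i) · (x_{k,j} - mean_j), divisor n-1 = 4:
  S[U,U] = ((0)·(0) + (-1)·(-1) + (-1)·(-1) + (-1)·(-1) + (3)·(3)) / 4 = 12/4 = 3
  S[U,V] = ((0)·(0) + (-1)·(-2) + (-1)·(2) + (-1)·(0) + (3)·(0)) / 4 = 0/4 = 0
  S[V,V] = ((0)·(0) + (-2)·(-2) + (2)·(2) + (0)·(0) + (0)·(0)) / 4 = 8/4 = 2
  S = [[3, 0],
 [0, 2]].

Step 3 — invert S. det(S) = 3·2 - (0)² = 6.
  S^{-1} = (1/det) · [[d, -b], [-b, a]] = [[0.3333, 0],
 [0, 0.5]].

Step 4 — quadratic form (x̄ - mu_0)^T · S^{-1} · (x̄ - mu_0):
  S^{-1} · (x̄ - mu_0) = (0, -0.5),
  (x̄ - mu_0)^T · [...] = (0)·(0) + (-1)·(-0.5) = 0.5.

Step 5 — scale by n: T² = 5 · 0.5 = 2.5.

T² ≈ 2.5
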